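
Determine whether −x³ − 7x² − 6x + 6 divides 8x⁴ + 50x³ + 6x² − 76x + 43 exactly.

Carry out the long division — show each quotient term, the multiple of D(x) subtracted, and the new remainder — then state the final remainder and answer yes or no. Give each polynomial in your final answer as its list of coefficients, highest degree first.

R = [8, 7], so D(x) is not a factor of P(x). no

Step 1: lead(8x⁴ + 50x³ + 6x² − 76x + 43) ÷ lead(D) = 8x⁴ ÷ −x³ = −8x. Subtract (−8x)·D = 8x⁴ + 56x³ + 48x² − 48x. Remainder: −6x³ − 42x² − 28x + 43.
Step 2: lead(−6x³ − 42x² − 28x + 43) ÷ lead(D) = −6x³ ÷ −x³ = 6. Subtract (6)·D = −6x³ − 42x² − 36x + 36. Remainder: 8x + 7.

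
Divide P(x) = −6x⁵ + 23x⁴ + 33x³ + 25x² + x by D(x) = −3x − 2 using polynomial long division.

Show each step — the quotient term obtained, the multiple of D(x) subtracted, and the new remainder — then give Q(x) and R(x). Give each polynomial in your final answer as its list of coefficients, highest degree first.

Step 1: lead(−6x⁵ + 23x⁴ + 33x³ + 25x² + x) ÷ lead(D) = −6x⁵ ÷ −3x = 2x⁴. Subtract (2x⁴)·D = −6x⁵ − 4x⁴. Remainder: 27x⁴ + 33x³ + 25x² + x.
Step 2: lead(27x⁴ + 33x³ + 25x² + x) ÷ lead(D) = 27x⁴ ÷ −3x = −9x³. Subtract (−9x³)·D = 27x⁴ + 18x³. Remainder: 15x³ + 25x² + x.
Step 3: lead(15x³ + 25x² + x) ÷ lead(D) = 15x³ ÷ −3x = −5x². Subtract (−5x²)·D = 15x³ + 10x². Remainder: 15x² + x.
Step 4: lead(15x² + x) ÷ lead(D) = 15x² ÷ −3x = −5x. Subtract (−5x)·D = 15x² + 10x. Remainder: −9x.
Step 5: lead(−9x) ÷ lead(D) = −9x ÷ −3x = 3. Subtract (3)·D = −9x − 6. Remainder: 6.

Q = [2, -9, -5, -5, 3]; R = [6]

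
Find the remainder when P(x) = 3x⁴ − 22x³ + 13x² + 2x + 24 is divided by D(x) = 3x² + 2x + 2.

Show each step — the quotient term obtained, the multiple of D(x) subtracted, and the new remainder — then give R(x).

Step 1: lead(3x⁴ − 22x³ + 13x² + 2x + 24) ÷ lead(D) = 3x⁴ ÷ 3x² = x². Subtract (x²)·D = 3x⁴ + 2x³ + 2x². Remainder: −24x³ + 11x² + 2x + 24.
Step 2: lead(−24x³ + 11x² + 2x + 24) ÷ lead(D) = −24x³ ÷ 3x² = −8x. Subtract (−8x)·D = −24x³ − 16x² − 16x. Remainder: 27x² + 18x + 24.
Step 3: lead(27x² + 18x + 24) ÷ lead(D) = 27x² ÷ 3x² = 9. Subtract (9)·D = 27x² + 18x + 18. Remainder: 6.

R(x) = 6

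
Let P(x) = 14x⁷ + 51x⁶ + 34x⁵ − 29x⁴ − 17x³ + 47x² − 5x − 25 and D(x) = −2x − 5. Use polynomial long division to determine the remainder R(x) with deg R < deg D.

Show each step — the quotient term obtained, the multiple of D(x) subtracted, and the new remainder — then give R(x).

Step 1: lead(14x⁷ + 51x⁶ + 34x⁵ − 29x⁴ − 17x³ + 47x² − 5x − 25) ÷ lead(D) = 14x⁷ ÷ −2x = −7x⁶. Subtract (−7x⁶)·D = 14x⁷ + 35x⁶. Remainder: 16x⁶ + 34x⁵ − 29x⁴ − 17x³ + 47x² − 5x − 25.
Step 2: lead(16x⁶ + 34x⁵ − 29x⁴ − 17x³ + 47x² − 5x − 25) ÷ lead(D) = 16x⁶ ÷ −2x = −8x⁵. Subtract (−8x⁵)·D = 16x⁶ + 40x⁵. Remainder: −6x⁵ − 29x⁴ − 17x³ + 47x² − 5x − 25.
Step 3: lead(−6x⁵ − 29x⁴ − 17x³ + 47x² − 5x − 25) ÷ lead(D) = −6x⁵ ÷ −2x = 3x⁴. Subtract (3x⁴)·D = −6x⁵ − 15x⁴. Remainder: −14x⁴ − 17x³ + 47x² − 5x − 25.
Step 4: lead(−14x⁴ − 17x³ + 47x² − 5x − 25) ÷ lead(D) = −14x⁴ ÷ −2x = 7x³. Subtract (7x³)·D = −14x⁴ − 35x³. Remainder: 18x³ + 47x² − 5x − 25.
Step 5: lead(18x³ + 47x² − 5x − 25) ÷ lead(D) = 18x³ ÷ −2x = −9x². Subtract (−9x²)·D = 18x³ + 45x². Remainder: 2x² − 5x − 25.
Step 6: lead(2x² − 5x − 25) ÷ lead(D) = 2x² ÷ −2x = −x. Subtract (−x)·D = 2x² + 5x. Remainder: −10x − 25.
Step 7: lead(−10x − 25) ÷ lead(D) = −10x ÷ −2x = 5. Subtract (5)·D = −10x − 25. Remainder: 0.

R(x) = 0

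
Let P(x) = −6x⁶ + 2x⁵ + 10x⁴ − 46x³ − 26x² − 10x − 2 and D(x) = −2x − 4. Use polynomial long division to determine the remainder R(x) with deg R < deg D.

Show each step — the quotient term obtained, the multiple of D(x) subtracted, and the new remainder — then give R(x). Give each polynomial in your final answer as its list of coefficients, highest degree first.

Step 1: lead(−6x⁶ + 2x⁵ + 10x⁴ − 46x³ − 26x² − 10x − 2) ÷ lead(D) = −6x⁶ ÷ −2x = 3x⁵. Subtract (3x⁵)·D = −6x⁶ − 12x⁵. Remainder: 14x⁵ + 10x⁴ − 46x³ − 26x² − 10x − 2.
Step 2: lead(14x⁵ + 10x⁴ − 46x³ − 26x² − 10x − 2) ÷ lead(D) = 14x⁵ ÷ −2x = −7x⁴. Subtract (−7x⁴)·D = 14x⁵ + 28x⁴. Remainder: −18x⁴ − 46x³ − 26x² − 10x − 2.
Step 3: lead(−18x⁴ − 46x³ − 26x² − 10x − 2) ÷ lead(D) = −18x⁴ ÷ −2x = 9x³. Subtract (9x³)·D = −18x⁴ − 36x³. Remainder: −10x³ − 26x² − 10x − 2.
Step 4: lead(−10x³ − 26x² − 10x − 2) ÷ lead(D) = −10x³ ÷ −2x = 5x². Subtract (5x²)·D = −10x³ − 20x². Remainder: −6x² − 10x − 2.
Step 5: lead(−6x² − 10x − 2) ÷ lead(D) = −6x² ÷ −2x = 3x. Subtract (3x)·D = −6x² − 12x. Remainder: 2x − 2.
Step 6: lead(2x − 2) ÷ lead(D) = 2x ÷ −2x = −1. Subtract (−1)·D = 2x + 4. Remainder: −6.

R = [-6]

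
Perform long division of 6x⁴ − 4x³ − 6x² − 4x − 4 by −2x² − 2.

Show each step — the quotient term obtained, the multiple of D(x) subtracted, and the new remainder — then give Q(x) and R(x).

Q(x) = −3x² + 2x + 6; R(x) = 8

Step 1: lead(6x⁴ − 4x³ − 6x² − 4x − 4) ÷ lead(D) = 6x⁴ ÷ −2x² = −3x². Subtract (−3x²)·D = 6x⁴ + 6x². Remainder: −4x³ − 12x² − 4x − 4.
Step 2: lead(−4x³ − 12x² − 4x − 4) ÷ lead(D) = −4x³ ÷ −2x² = 2x. Subtract (2x)·D = −4x³ − 4x. Remainder: −12x² − 4.
Step 3: lead(−12x² − 4) ÷ lead(D) = −12x² ÷ −2x² = 6. Subtract (6)·D = −12x² − 12. Remainder: 8.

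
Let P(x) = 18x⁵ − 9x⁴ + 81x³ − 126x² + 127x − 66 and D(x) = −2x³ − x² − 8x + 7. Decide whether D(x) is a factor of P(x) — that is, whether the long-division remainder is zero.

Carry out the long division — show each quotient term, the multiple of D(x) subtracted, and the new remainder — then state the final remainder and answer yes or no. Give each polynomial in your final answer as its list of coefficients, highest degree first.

R = [-8, -3], so D(x) is not a factor of P(x). no

Step 1: lead(18x⁵ − 9x⁴ + 81x³ − 126x² + 127x − 66) ÷ lead(D) = 18x⁵ ÷ −2x³ = −9x². Subtract (−9x²)·D = 18x⁵ + 9x⁴ + 72x³ − 63x². Remainder: −18x⁴ + 9x³ − 63x² + 127x − 66.
Step 2: lead(−18x⁴ + 9x³ − 63x² + 127x − 66) ÷ lead(D) = −18x⁴ ÷ −2x³ = 9x. Subtract (9x)·D = −18x⁴ − 9x³ − 72x² + 63x. Remainder: 18x³ + 9x² + 64x − 66.
Step 3: lead(18x³ + 9x² + 64x − 66) ÷ lead(D) = 18x³ ÷ −2x³ = −9. Subtract (−9)·D = 18x³ + 9x² + 72x − 63. Remainder: −8x − 3.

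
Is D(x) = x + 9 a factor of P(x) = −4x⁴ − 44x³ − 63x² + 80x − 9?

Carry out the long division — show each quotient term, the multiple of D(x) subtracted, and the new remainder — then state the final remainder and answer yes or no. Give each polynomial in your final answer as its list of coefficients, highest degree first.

R = [0], so D(x) is a factor of P(x). yes

Step 1: lead(−4x⁴ − 44x³ − 63x² + 80x − 9) ÷ lead(D) = −4x⁴ ÷ x = −4x³. Subtract (−4x³)·D = −4x⁴ − 36x³. Remainder: −8x³ − 63x² + 80x − 9.
Step 2: lead(−8x³ − 63x² + 80x − 9) ÷ lead(D) = −8x³ ÷ x = −8x². Subtract (−8x²)·D = −8x³ − 72x². Remainder: 9x² + 80x − 9.
Step 3: lead(9x² + 80x − 9) ÷ lead(D) = 9x² ÷ x = 9x. Subtract (9x)·D = 9x² + 81x. Remainder: −x − 9.
Step 4: lead(−x − 9) ÷ lead(D) = −x ÷ x = −1. Subtract (−1)·D = −x − 9. Remainder: 0.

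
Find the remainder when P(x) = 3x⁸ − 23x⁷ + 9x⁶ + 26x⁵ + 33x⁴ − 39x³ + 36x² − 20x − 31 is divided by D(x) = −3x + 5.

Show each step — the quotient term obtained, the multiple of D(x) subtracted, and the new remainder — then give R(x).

R(x) = −6

Step 1: lead(3x⁸ − 23x⁷ + 9x⁶ + 26x⁵ + 33x⁴ − 39x³ + 36x² − 20x − 31) ÷ lead(D) = 3x⁸ ÷ −3x = −x⁷. Subtract (−x⁷)·D = 3x⁸ − 5x⁷. Remainder: −18x⁷ + 9x⁶ + 26x⁵ + 33x⁴ − 39x³ + 36x² − 20x − 31.
Step 2: lead(−18x⁷ + 9x⁶ + 26x⁵ + 33x⁴ − 39x³ + 36x² − 20x − 31) ÷ lead(D) = −18x⁷ ÷ −3x = 6x⁶. Subtract (6x⁶)·D = −18x⁷ + 30x⁶. Remainder: −21x⁶ + 26x⁵ + 33x⁴ − 39x³ + 36x² − 20x − 31.
Step 3: lead(−21x⁶ + 26x⁵ + 33x⁴ − 39x³ + 36x² − 20x − 31) ÷ lead(D) = −21x⁶ ÷ −3x = 7x⁵. Subtract (7x⁵)·D = −21x⁶ + 35x⁵. Remainder: −9x⁵ + 33x⁴ − 39x³ + 36x² − 20x − 31.
Step 4: lead(−9x⁵ + 33x⁴ − 39x³ + 36x² − 20x − 31) ÷ lead(D) = −9x⁵ ÷ −3x = 3x⁴. Subtract (3x⁴)·D = −9x⁵ + 15x⁴. Remainder: 18x⁴ − 39x³ + 36x² − 20x − 31.
Step 5: lead(18x⁴ − 39x³ + 36x² − 20x − 31) ÷ lead(D) = 18x⁴ ÷ −3x = −6x³. Subtract (−6x³)·D = 18x⁴ − 30x³. Remainder: −9x³ + 36x² − 20x − 31.
Step 6: lead(−9x³ + 36x² − 20x − 31) ÷ lead(D) = −9x³ ÷ −3x = 3x². Subtract (3x²)·D = −9x³ + 15x². Remainder: 21x² − 20x − 31.
Step 7: lead(21x² − 20x − 31) ÷ lead(D) = 21x² ÷ −3x = −7x. Subtract (−7x)·D = 21x² − 35x. Remainder: 15x − 31.
Step 8: lead(15x − 31) ÷ lead(D) = 15x ÷ −3x = −5. Subtract (−5)·D = 15x − 25. Remainder: −6.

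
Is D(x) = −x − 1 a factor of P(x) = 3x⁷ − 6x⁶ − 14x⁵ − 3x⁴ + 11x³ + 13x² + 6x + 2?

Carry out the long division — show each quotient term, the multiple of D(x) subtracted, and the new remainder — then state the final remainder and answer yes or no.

R(x) = 0, so D(x) is a factor of P(x). yes

Step 1: lead(3x⁷ − 6x⁶ − 14x⁵ − 3x⁴ + 11x³ + 13x² + 6x + 2) ÷ lead(D) = 3x⁷ ÷ −x = −3x⁶. Subtract (−3x⁶)·D = 3x⁷ + 3x⁶. Remainder: −9x⁶ − 14x⁵ − 3x⁴ + 11x³ + 13x² + 6x + 2.
Step 2: lead(−9x⁶ − 14x⁵ − 3x⁴ + 11x³ + 13x² + 6x + 2) ÷ lead(D) = −9x⁶ ÷ −x = 9x⁵. Subtract (9x⁵)·D = −9x⁶ − 9x⁵. Remainder: −5x⁵ − 3x⁴ + 11x³ + 13x² + 6x + 2.
Step 3: lead(−5x⁵ − 3x⁴ + 11x³ + 13x² + 6x + 2) ÷ lead(D) = −5x⁵ ÷ −x = 5x⁴. Subtract (5x⁴)·D = −5x⁵ − 5x⁴. Remainder: 2x⁴ + 11x³ + 13x² + 6x + 2.
Step 4: lead(2x⁴ + 11x³ + 13x² + 6x + 2) ÷ lead(D) = 2x⁴ ÷ −x = −2x³. Subtract (−2x³)·D = 2x⁴ + 2x³. Remainder: 9x³ + 13x² + 6x + 2.
Step 5: lead(9x³ + 13x² + 6x + 2) ÷ lead(D) = 9x³ ÷ −x = −9x². Subtract (−9x²)·D = 9x³ + 9x². Remainder: 4x² + 6x + 2.
Step 6: lead(4x² + 6x + 2) ÷ lead(D) = 4x² ÷ −x = −4x. Subtract (−4x)·D = 4x² + 4x. Remainder: 2x + 2.
Step 7: lead(2x + 2) ÷ lead(D) = 2x ÷ −x = −2. Subtract (−2)·D = 2x + 2. Remainder: 0.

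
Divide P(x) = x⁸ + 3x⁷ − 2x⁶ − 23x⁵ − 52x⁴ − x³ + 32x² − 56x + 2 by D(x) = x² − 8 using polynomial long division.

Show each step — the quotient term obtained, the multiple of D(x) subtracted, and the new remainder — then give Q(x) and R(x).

Q(x) = x⁶ + 3x⁵ + 6x⁴ + x³ − 4x² + 7x; R(x) = 2

Step 1: lead(x⁸ + 3x⁷ − 2x⁶ − 23x⁵ − 52x⁴ − x³ + 32x² − 56x + 2) ÷ lead(D) = x⁸ ÷ x² = x⁶. Subtract (x⁶)·D = x⁸ − 8x⁶. Remainder: 3x⁷ + 6x⁶ − 23x⁵ − 52x⁴ − x³ + 32x² − 56x + 2.
Step 2: lead(3x⁷ + 6x⁶ − 23x⁵ − 52x⁴ − x³ + 32x² − 56x + 2) ÷ lead(D) = 3x⁷ ÷ x² = 3x⁵. Subtract (3x⁵)·D = 3x⁷ − 24x⁵. Remainder: 6x⁶ + x⁵ − 52x⁴ − x³ + 32x² − 56x + 2.
Step 3: lead(6x⁶ + x⁵ − 52x⁴ − x³ + 32x² − 56x + 2) ÷ lead(D) = 6x⁶ ÷ x² = 6x⁴. Subtract (6x⁴)·D = 6x⁶ − 48x⁴. Remainder: x⁵ − 4x⁴ − x³ + 32x² − 56x + 2.
Step 4: lead(x⁵ − 4x⁴ − x³ + 32x² − 56x + 2) ÷ lead(D) = x⁵ ÷ x² = x³. Subtract (x³)·D = x⁵ − 8x³. Remainder: −4x⁴ + 7x³ + 32x² − 56x + 2.
Step 5: lead(−4x⁴ + 7x³ + 32x² − 56x + 2) ÷ lead(D) = −4x⁴ ÷ x² = −4x². Subtract (−4x²)·D = −4x⁴ + 32x². Remainder: 7x³ − 56x + 2.
Step 6: lead(7x³ − 56x + 2) ÷ lead(D) = 7x³ ÷ x² = 7x. Subtract (7x)·D = 7x³ − 56x. Remainder: 2.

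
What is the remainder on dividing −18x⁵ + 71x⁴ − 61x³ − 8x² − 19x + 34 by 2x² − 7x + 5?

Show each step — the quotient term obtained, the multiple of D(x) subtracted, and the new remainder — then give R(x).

R(x) = −1

Step 1: lead(−18x⁵ + 71x⁴ − 61x³ − 8x² − 19x + 34) ÷ lead(D) = −18x⁵ ÷ 2x² = −9x³. Subtract (−9x³)·D = −18x⁵ + 63x⁴ − 45x³. Remainder: 8x⁴ − 16x³ − 8x² − 19x + 34.
Step 2: lead(8x⁴ − 16x³ − 8x² − 19x + 34) ÷ lead(D) = 8x⁴ ÷ 2x² = 4x². Subtract (4x²)·D = 8x⁴ − 28x³ + 20x². Remainder: 12x³ − 28x² − 19x + 34.
Step 3: lead(12x³ − 28x² − 19x + 34) ÷ lead(D) = 12x³ ÷ 2x² = 6x. Subtract (6x)·D = 12x³ − 42x² + 30x. Remainder: 14x² − 49x + 34.
Step 4: lead(14x² − 49x + 34) ÷ lead(D) = 14x² ÷ 2x² = 7. Subtract (7)·D = 14x² − 49x + 35. Remainder: −1.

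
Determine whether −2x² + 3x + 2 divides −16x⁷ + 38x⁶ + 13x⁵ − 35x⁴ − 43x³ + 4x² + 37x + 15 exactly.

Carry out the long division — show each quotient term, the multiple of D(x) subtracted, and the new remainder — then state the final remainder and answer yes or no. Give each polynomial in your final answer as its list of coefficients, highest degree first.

Step 1: lead(−16x⁷ + 38x⁶ + 13x⁵ − 35x⁴ − 43x³ + 4x² + 37x + 15) ÷ lead(D) = −16x⁷ ÷ −2x² = 8x⁵. Subtract (8x⁵)·D = −16x⁷ + 24x⁶ + 16x⁵. Remainder: 14x⁶ − 3x⁵ − 35x⁴ − 43x³ + 4x² + 37x + 15.
Step 2: lead(14x⁶ − 3x⁵ − 35x⁴ − 43x³ + 4x² + 37x + 15) ÷ lead(D) = 14x⁶ ÷ −2x² = −7x⁴. Subtract (−7x⁴)·D = 14x⁶ − 21x⁵ − 14x⁴. Remainder: 18x⁵ − 21x⁴ − 43x³ + 4x² + 37x + 15.
Step 3: lead(18x⁵ − 21x⁴ − 43x³ + 4x² + 37x + 15) ÷ lead(D) = 18x⁵ ÷ −2x² = −9x³. Subtract (−9x³)·D = 18x⁵ − 27x⁴ − 18x³. Remainder: 6x⁴ − 25x³ + 4x² + 37x + 15.
Step 4: lead(6x⁴ − 25x³ + 4x² + 37x + 15) ÷ lead(D) = 6x⁴ ÷ −2x² = −3x². Subtract (−3x²)·D = 6x⁴ − 9x³ − 6x². Remainder: −16x³ + 10x² + 37x + 15.
Step 5: lead(−16x³ + 10x² + 37x + 15) ÷ lead(D) = −16x³ ÷ −2x² = 8x. Subtract (8x)·D = −16x³ + 24x² + 16x. Remainder: −14x² + 21x + 15.
Step 6: lead(−14x² + 21x + 15) ÷ lead(D) = −14x² ÷ −2x² = 7. Subtract (7)·D = −14x² + 21x + 14. Remainder: 1.

R = [1], so D(x) is not a factor of P(x). no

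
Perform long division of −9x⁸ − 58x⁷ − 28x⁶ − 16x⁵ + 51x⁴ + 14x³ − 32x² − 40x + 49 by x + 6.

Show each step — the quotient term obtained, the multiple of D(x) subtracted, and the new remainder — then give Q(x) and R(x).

Step 1: lead(−9x⁸ − 58x⁷ − 28x⁶ − 16x⁵ + 51x⁴ + 14x³ − 32x² − 40x + 49) ÷ lead(D) = −9x⁸ ÷ x = −9x⁷. Subtract (−9x⁷)·D = −9x⁸ − 54x⁷. Remainder: −4x⁷ − 28x⁶ − 16x⁵ + 51x⁴ + 14x³ − 32x² − 40x + 49.
Step 2: lead(−4x⁷ − 28x⁶ − 16x⁵ + 51x⁴ + 14x³ − 32x² − 40x + 49) ÷ lead(D) = −4x⁷ ÷ x = −4x⁶. Subtract (−4x⁶)·D = −4x⁷ − 24x⁶. Remainder: −4x⁶ − 16x⁵ + 51x⁴ + 14x³ − 32x² − 40x + 49.
Step 3: lead(−4x⁶ − 16x⁵ + 51x⁴ + 14x³ − 32x² − 40x + 49) ÷ lead(D) = −4x⁶ ÷ x = −4x⁵. Subtract (−4x⁵)·D = −4x⁶ − 24x⁵. Remainder: 8x⁵ + 51x⁴ + 14x³ − 32x² − 40x + 49.
Step 4: lead(8x⁵ + 51x⁴ + 14x³ − 32x² − 40x + 49) ÷ lead(D) = 8x⁵ ÷ x = 8x⁴. Subtract (8x⁴)·D = 8x⁵ + 48x⁴. Remainder: 3x⁴ + 14x³ − 32x² − 40x + 49.
Step 5: lead(3x⁴ + 14x³ − 32x² − 40x + 49) ÷ lead(D) = 3x⁴ ÷ x = 3x³. Subtract (3x³)·D = 3x⁴ + 18x³. Remainder: −4x³ − 32x² − 40x + 49.
Step 6: lead(−4x³ − 32x² − 40x + 49) ÷ lead(D) = −4x³ ÷ x = −4x². Subtract (−4x²)·D = −4x³ − 24x². Remainder: −8x² − 40x + 49.
Step 7: lead(−8x² − 40x + 49) ÷ lead(D) = −8x² ÷ x = −8x. Subtract (−8x)·D = −8x² − 48x. Remainder: 8x + 49.
Step 8: lead(8x + 49) ÷ lead(D) = 8x ÷ x = 8. Subtract (8)·D = 8x + 48. Remainder: 1.

Q(x) = −9x⁷ − 4x⁶ − 4x⁵ + 8x⁴ + 3x³ − 4x² − 8x + 8; R(x) = 1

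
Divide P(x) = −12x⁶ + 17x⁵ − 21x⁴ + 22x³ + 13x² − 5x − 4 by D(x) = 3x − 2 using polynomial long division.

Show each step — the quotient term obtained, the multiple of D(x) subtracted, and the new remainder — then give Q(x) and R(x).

Q(x) = −4x⁵ + 3x⁴ − 5x³ + 4x² + 7x + 3; R(x) = 2

Step 1: lead(−12x⁶ + 17x⁵ − 21x⁴ + 22x³ + 13x² − 5x − 4) ÷ lead(D) = −12x⁶ ÷ 3x = −4x⁵. Subtract (−4x⁵)·D = −12x⁶ + 8x⁵. Remainder: 9x⁵ − 21x⁴ + 22x³ + 13x² − 5x − 4.
Step 2: lead(9x⁵ − 21x⁴ + 22x³ + 13x² − 5x − 4) ÷ lead(D) = 9x⁵ ÷ 3x = 3x⁴. Subtract (3x⁴)·D = 9x⁵ − 6x⁴. Remainder: −15x⁴ + 22x³ + 13x² − 5x − 4.
Step 3: lead(−15x⁴ + 22x³ + 13x² − 5x − 4) ÷ lead(D) = −15x⁴ ÷ 3x = −5x³. Subtract (−5x³)·D = −15x⁴ + 10x³. Remainder: 12x³ + 13x² − 5x − 4.
Step 4: lead(12x³ + 13x² − 5x − 4) ÷ lead(D) = 12x³ ÷ 3x = 4x². Subtract (4x²)·D = 12x³ − 8x². Remainder: 21x² − 5x − 4.
Step 5: lead(21x² − 5x − 4) ÷ lead(D) = 21x² ÷ 3x = 7x. Subtract (7x)·D = 21x² − 14x. Remainder: 9x − 4.
Step 6: lead(9x − 4) ÷ lead(D) = 9x ÷ 3x = 3. Subtract (3)·D = 9x − 6. Remainder: 2.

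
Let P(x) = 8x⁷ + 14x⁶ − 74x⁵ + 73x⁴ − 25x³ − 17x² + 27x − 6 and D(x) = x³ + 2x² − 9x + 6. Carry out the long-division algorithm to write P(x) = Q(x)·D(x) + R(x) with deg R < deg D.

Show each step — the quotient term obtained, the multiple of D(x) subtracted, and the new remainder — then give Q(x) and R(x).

Q(x) = 8x⁴ − 2x³ + 2x² + 3x − 1; R(x) = 0

Step 1: lead(8x⁷ + 14x⁶ − 74x⁵ + 73x⁴ − 25x³ − 17x² + 27x − 6) ÷ lead(D) = 8x⁷ ÷ x³ = 8x⁴. Subtract (8x⁴)·D = 8x⁷ + 16x⁶ − 72x⁵ + 48x⁴. Remainder: −2x⁶ − 2x⁵ + 25x⁴ − 25x³ − 17x² + 27x − 6.
Step 2: lead(−2x⁶ − 2x⁵ + 25x⁴ − 25x³ − 17x² + 27x − 6) ÷ lead(D) = −2x⁶ ÷ x³ = −2x³. Subtract (−2x³)·D = −2x⁶ − 4x⁵ + 18x⁴ − 12x³. Remainder: 2x⁵ + 7x⁴ − 13x³ − 17x² + 27x − 6.
Step 3: lead(2x⁵ + 7x⁴ − 13x³ − 17x² + 27x − 6) ÷ lead(D) = 2x⁵ ÷ x³ = 2x². Subtract (2x²)·D = 2x⁵ + 4x⁴ − 18x³ + 12x². Remainder: 3x⁴ + 5x³ − 29x² + 27x − 6.
Step 4: lead(3x⁴ + 5x³ − 29x² + 27x − 6) ÷ lead(D) = 3x⁴ ÷ x³ = 3x. Subtract (3x)·D = 3x⁴ + 6x³ − 27x² + 18x. Remainder: −x³ − 2x² + 9x − 6.
Step 5: lead(−x³ − 2x² + 9x − 6) ÷ lead(D) = −x³ ÷ x³ = −1. Subtract (−1)·D = −x³ − 2x² + 9x − 6. Remainder: 0.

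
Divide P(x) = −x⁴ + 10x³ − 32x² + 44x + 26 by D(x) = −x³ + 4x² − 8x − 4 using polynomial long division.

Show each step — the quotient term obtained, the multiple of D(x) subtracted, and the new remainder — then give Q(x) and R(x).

Step 1: lead(−x⁴ + 10x³ − 32x² + 44x + 26) ÷ lead(D) = −x⁴ ÷ −x³ = x. Subtract (x)·D = −x⁴ + 4x³ − 8x² − 4x. Remainder: 6x³ − 24x² + 48x + 26.
Step 2: lead(6x³ − 24x² + 48x + 26) ÷ lead(D) = 6x³ ÷ −x³ = −6. Subtract (−6)·D = 6x³ − 24x² + 48x + 24. Remainder: 2.

Q(x) = x − 6; R(x) = 2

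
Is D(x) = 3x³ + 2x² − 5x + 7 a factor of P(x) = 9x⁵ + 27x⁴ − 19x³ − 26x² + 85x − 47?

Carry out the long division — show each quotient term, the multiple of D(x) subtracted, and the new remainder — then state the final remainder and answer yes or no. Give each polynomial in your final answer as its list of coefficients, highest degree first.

R = [6, -5], so D(x) is not a factor of P(x). no

Step 1: lead(9x⁵ + 27x⁴ − 19x³ − 26x² + 85x − 47) ÷ lead(D) = 9x⁵ ÷ 3x³ = 3x². Subtract (3x²)·D = 9x⁵ + 6x⁴ − 15x³ + 21x². Remainder: 21x⁴ − 4x³ − 47x² + 85x − 47.
Step 2: lead(21x⁴ − 4x³ − 47x² + 85x − 47) ÷ lead(D) = 21x⁴ ÷ 3x³ = 7x. Subtract (7x)·D = 21x⁴ + 14x³ − 35x² + 49x. Remainder: −18x³ − 12x² + 36x − 47.
Step 3: lead(−18x³ − 12x² + 36x − 47) ÷ lead(D) = −18x³ ÷ 3x³ = −6. Subtract (−6)·D = −18x³ − 12x² + 30x − 42. Remainder: 6x − 5.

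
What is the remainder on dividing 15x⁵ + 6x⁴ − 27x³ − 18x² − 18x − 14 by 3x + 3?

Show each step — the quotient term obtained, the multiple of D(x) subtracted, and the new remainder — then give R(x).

Step 1: lead(15x⁵ + 6x⁴ − 27x³ − 18x² − 18x − 14) ÷ lead(D) = 15x⁵ ÷ 3x = 5x⁴. Subtract (5x⁴)·D = 15x⁵ + 15x⁴. Remainder: −9x⁴ − 27x³ − 18x² − 18x − 14.
Step 2: lead(−9x⁴ − 27x³ − 18x² − 18x − 14) ÷ lead(D) = −9x⁴ ÷ 3x = −3x³. Subtract (−3x³)·D = −9x⁴ − 9x³. Remainder: −18x³ − 18x² − 18x − 14.
Step 3: lead(−18x³ − 18x² − 18x − 14) ÷ lead(D) = −18x³ ÷ 3x = −6x². Subtract (−6x²)·D = −18x³ − 18x². Remainder: −18x − 14.
Step 4: lead(−18x − 14) ÷ lead(D) = −18x ÷ 3x = −6. Subtract (−6)·D = −18x − 18. Remainder: 4.

R(x) = 4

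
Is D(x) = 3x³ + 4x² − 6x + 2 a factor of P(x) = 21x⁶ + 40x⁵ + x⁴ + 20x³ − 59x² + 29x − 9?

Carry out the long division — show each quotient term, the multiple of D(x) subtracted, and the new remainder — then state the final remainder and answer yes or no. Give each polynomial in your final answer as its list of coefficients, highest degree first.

R = [-5, -1, -5], so D(x) is not a factor of P(x). no

Step 1: lead(21x⁶ + 40x⁵ + x⁴ + 20x³ − 59x² + 29x − 9) ÷ lead(D) = 21x⁶ ÷ 3x³ = 7x³. Subtract (7x³)·D = 21x⁶ + 28x⁵ − 42x⁴ + 14x³. Remainder: 12x⁵ + 43x⁴ + 6x³ − 59x² + 29x − 9.
Step 2: lead(12x⁵ + 43x⁴ + 6x³ − 59x² + 29x − 9) ÷ lead(D) = 12x⁵ ÷ 3x³ = 4x². Subtract (4x²)·D = 12x⁵ + 16x⁴ − 24x³ + 8x². Remainder: 27x⁴ + 30x³ − 67x² + 29x − 9.
Step 3: lead(27x⁴ + 30x³ − 67x² + 29x − 9) ÷ lead(D) = 27x⁴ ÷ 3x³ = 9x. Subtract (9x)·D = 27x⁴ + 36x³ − 54x² + 18x. Remainder: −6x³ − 13x² + 11x − 9.
Step 4: lead(−6x³ − 13x² + 11x − 9) ÷ lead(D) = −6x³ ÷ 3x³ = −2. Subtract (−2)·D = −6x³ − 8x² + 12x − 4. Remainder: −5x² − x − 5.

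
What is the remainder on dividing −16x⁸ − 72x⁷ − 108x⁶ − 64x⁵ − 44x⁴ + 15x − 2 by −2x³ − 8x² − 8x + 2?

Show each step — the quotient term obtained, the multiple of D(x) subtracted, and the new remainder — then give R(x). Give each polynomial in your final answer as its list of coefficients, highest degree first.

Step 1: lead(−16x⁸ − 72x⁷ − 108x⁶ − 64x⁵ − 44x⁴ + 15x − 2) ÷ lead(D) = −16x⁸ ÷ −2x³ = 8x⁵. Subtract (8x⁵)·D = −16x⁸ − 64x⁷ − 64x⁶ + 16x⁵. Remainder: −8x⁷ − 44x⁶ − 80x⁵ − 44x⁴ + 15x − 2.
Step 2: lead(−8x⁷ − 44x⁶ − 80x⁵ − 44x⁴ + 15x − 2) ÷ lead(D) = −8x⁷ ÷ −2x³ = 4x⁴. Subtract (4x⁴)·D = −8x⁷ − 32x⁶ − 32x⁵ + 8x⁴. Remainder: −12x⁶ − 48x⁵ − 52x⁴ + 15x − 2.
Step 3: lead(−12x⁶ − 48x⁵ − 52x⁴ + 15x − 2) ÷ lead(D) = −12x⁶ ÷ −2x³ = 6x³. Subtract (6x³)·D = −12x⁶ − 48x⁵ − 48x⁴ + 12x³. Remainder: −4x⁴ − 12x³ + 15x − 2.
Step 4: lead(−4x⁴ − 12x³ + 15x − 2) ÷ lead(D) = −4x⁴ ÷ −2x³ = 2x. Subtract (2x)·D = −4x⁴ − 16x³ − 16x² + 4x. Remainder: 4x³ + 16x² + 11x − 2.
Step 5: lead(4x³ + 16x² + 11x − 2) ÷ lead(D) = 4x³ ÷ −2x³ = −2. Subtract (−2)·D = 4x³ + 16x² + 16x − 4. Remainder: −5x + 2.

R = [-5, 2]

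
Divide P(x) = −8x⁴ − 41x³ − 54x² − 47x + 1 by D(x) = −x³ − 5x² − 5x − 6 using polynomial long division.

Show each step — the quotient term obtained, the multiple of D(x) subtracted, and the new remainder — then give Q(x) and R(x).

Step 1: lead(−8x⁴ − 41x³ − 54x² − 47x + 1) ÷ lead(D) = −8x⁴ ÷ −x³ = 8x. Subtract (8x)·D = −8x⁴ − 40x³ − 40x² − 48x. Remainder: −x³ − 14x² + x + 1.
Step 2: lead(−x³ − 14x² + x + 1) ÷ lead(D) = −x³ ÷ −x³ = 1. Subtract (1)·D = −x³ − 5x² − 5x − 6. Remainder: −9x² + 6x + 7.

Q(x) = 8x + 1; R(x) = −9x² + 6x + 7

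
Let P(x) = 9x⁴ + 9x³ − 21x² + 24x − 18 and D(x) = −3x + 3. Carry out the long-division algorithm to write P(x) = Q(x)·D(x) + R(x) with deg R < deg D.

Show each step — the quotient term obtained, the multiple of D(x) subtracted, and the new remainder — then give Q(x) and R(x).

Step 1: lead(9x⁴ + 9x³ − 21x² + 24x − 18) ÷ lead(D) = 9x⁴ ÷ −3x = −3x³. Subtract (−3x³)·D = 9x⁴ − 9x³. Remainder: 18x³ − 21x² + 24x − 18.
Step 2: lead(18x³ − 21x² + 24x − 18) ÷ lead(D) = 18x³ ÷ −3x = −6x². Subtract (−6x²)·D = 18x³ − 18x². Remainder: −3x² + 24x − 18.
Step 3: lead(−3x² + 24x − 18) ÷ lead(D) = −3x² ÷ −3x = x. Subtract (x)·D = −3x² + 3x. Remainder: 21x − 18.
Step 4: lead(21x − 18) ÷ lead(D) = 21x ÷ −3x = −7. Subtract (−7)·D = 21x − 21. Remainder: 3.

Q(x) = −3x³ − 6x² + x − 7; R(x) = 3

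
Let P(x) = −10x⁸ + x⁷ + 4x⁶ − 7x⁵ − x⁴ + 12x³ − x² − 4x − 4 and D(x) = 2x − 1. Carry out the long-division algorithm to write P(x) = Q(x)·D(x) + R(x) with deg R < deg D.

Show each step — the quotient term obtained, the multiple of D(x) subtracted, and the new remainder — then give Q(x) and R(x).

Step 1: lead(−10x⁸ + x⁷ + 4x⁶ − 7x⁵ − x⁴ + 12x³ − x² − 4x − 4) ÷ lead(D) = −10x⁸ ÷ 2x = −5x⁷. Subtract (−5x⁷)·D = −10x⁸ + 5x⁷. Remainder: −4x⁷ + 4x⁶ − 7x⁵ − x⁴ + 12x³ − x² − 4x − 4.
Step 2: lead(−4x⁷ + 4x⁶ − 7x⁵ − x⁴ + 12x³ − x² − 4x − 4) ÷ lead(D) = −4x⁷ ÷ 2x = −2x⁶. Subtract (−2x⁶)·D = −4x⁷ + 2x⁶. Remainder: 2x⁶ − 7x⁵ − x⁴ + 12x³ − x² − 4x − 4.
Step 3: lead(2x⁶ − 7x⁵ − x⁴ + 12x³ − x² − 4x − 4) ÷ lead(D) = 2x⁶ ÷ 2x = x⁵. Subtract (x⁵)·D = 2x⁶ − x⁵. Remainder: −6x⁵ − x⁴ + 12x³ − x² − 4x − 4.
Step 4: lead(−6x⁵ − x⁴ + 12x³ − x² − 4x − 4) ÷ lead(D) = −6x⁵ ÷ 2x = −3x⁴. Subtract (−3x⁴)·D = −6x⁵ + 3x⁴. Remainder: −4x⁴ + 12x³ − x² − 4x − 4.
Step 5: lead(−4x⁴ + 12x³ − x² − 4x − 4) ÷ lead(D) = −4x⁴ ÷ 2x = −2x³. Subtract (−2x³)·D = −4x⁴ + 2x³. Remainder: 10x³ − x² − 4x − 4.
Step 6: lead(10x³ − x² − 4x − 4) ÷ lead(D) = 10x³ ÷ 2x = 5x². Subtract (5x²)·D = 10x³ − 5x². Remainder: 4x² − 4x − 4.
Step 7: lead(4x² − 4x − 4) ÷ lead(D) = 4x² ÷ 2x = 2x. Subtract (2x)·D = 4x² − 2x. Remainder: −2x − 4.
Step 8: lead(−2x − 4) ÷ lead(D) = −2x ÷ 2x = −1. Subtract (−1)·D = −2x + 1. Remainder: −5.

Q(x) = −5x⁷ − 2x⁶ + x⁵ − 3x⁴ − 2x³ + 5x² + 2x − 1; R(x) = −5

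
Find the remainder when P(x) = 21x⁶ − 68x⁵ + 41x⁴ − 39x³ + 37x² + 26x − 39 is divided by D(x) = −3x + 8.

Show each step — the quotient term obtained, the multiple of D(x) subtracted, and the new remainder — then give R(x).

Step 1: lead(21x⁶ − 68x⁵ + 41x⁴ − 39x³ + 37x² + 26x − 39) ÷ lead(D) = 21x⁶ ÷ −3x = −7x⁵. Subtract (−7x⁵)·D = 21x⁶ − 56x⁵. Remainder: −12x⁵ + 41x⁴ − 39x³ + 37x² + 26x − 39.
Step 2: lead(−12x⁵ + 41x⁴ − 39x³ + 37x² + 26x − 39) ÷ lead(D) = −12x⁵ ÷ −3x = 4x⁴. Subtract (4x⁴)·D = −12x⁵ + 32x⁴. Remainder: 9x⁴ − 39x³ + 37x² + 26x − 39.
Step 3: lead(9x⁴ − 39x³ + 37x² + 26x − 39) ÷ lead(D) = 9x⁴ ÷ −3x = −3x³. Subtract (−3x³)·D = 9x⁴ − 24x³. Remainder: −15x³ + 37x² + 26x − 39.
Step 4: lead(−15x³ + 37x² + 26x − 39) ÷ lead(D) = −15x³ ÷ −3x = 5x². Subtract (5x²)·D = −15x³ + 40x². Remainder: −3x² + 26x − 39.
Step 5: lead(−3x² + 26x − 39) ÷ lead(D) = −3x² ÷ −3x = x. Subtract (x)·D = −3x² + 8x. Remainder: 18x − 39.
Step 6: lead(18x − 39) ÷ lead(D) = 18x ÷ −3x = −6. Subtract (−6)·D = 18x − 48. Remainder: 9.

R(x) = 9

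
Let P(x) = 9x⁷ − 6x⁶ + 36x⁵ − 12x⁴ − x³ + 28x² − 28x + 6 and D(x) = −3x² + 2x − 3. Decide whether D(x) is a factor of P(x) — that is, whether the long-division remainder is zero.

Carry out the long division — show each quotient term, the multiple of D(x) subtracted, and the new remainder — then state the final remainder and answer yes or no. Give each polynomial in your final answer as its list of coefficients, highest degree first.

Step 1: lead(9x⁷ − 6x⁶ + 36x⁵ − 12x⁴ − x³ + 28x² − 28x + 6) ÷ lead(D) = 9x⁷ ÷ −3x² = −3x⁵. Subtract (−3x⁵)·D = 9x⁷ − 6x⁶ + 9x⁵. Remainder: 27x⁵ − 12x⁴ − x³ + 28x² − 28x + 6.
Step 2: lead(27x⁵ − 12x⁴ − x³ + 28x² − 28x + 6) ÷ lead(D) = 27x⁵ ÷ −3x² = −9x³. Subtract (−9x³)·D = 27x⁵ − 18x⁴ + 27x³. Remainder: 6x⁴ − 28x³ + 28x² − 28x + 6.
Step 3: lead(6x⁴ − 28x³ + 28x² − 28x + 6) ÷ lead(D) = 6x⁴ ÷ −3x² = −2x². Subtract (−2x²)·D = 6x⁴ − 4x³ + 6x². Remainder: −24x³ + 22x² − 28x + 6.
Step 4: lead(−24x³ + 22x² − 28x + 6) ÷ lead(D) = −24x³ ÷ −3x² = 8x. Subtract (8x)·D = −24x³ + 16x² − 24x. Remainder: 6x² − 4x + 6.
Step 5: lead(6x² − 4x + 6) ÷ lead(D) = 6x² ÷ −3x² = −2. Subtract (−2)·D = 6x² − 4x + 6. Remainder: 0.

R = [0], so D(x) is a factor of P(x). yes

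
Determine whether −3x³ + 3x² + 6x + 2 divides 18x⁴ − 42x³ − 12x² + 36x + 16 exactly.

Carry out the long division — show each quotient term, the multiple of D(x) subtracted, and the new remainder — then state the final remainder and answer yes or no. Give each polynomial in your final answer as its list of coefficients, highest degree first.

Step 1: lead(18x⁴ − 42x³ − 12x² + 36x + 16) ÷ lead(D) = 18x⁴ ÷ −3x³ = −6x. Subtract (−6x)·D = 18x⁴ − 18x³ − 36x² − 12x. Remainder: −24x³ + 24x² + 48x + 16.
Step 2: lead(−24x³ + 24x² + 48x + 16) ÷ lead(D) = −24x³ ÷ −3x³ = 8. Subtract (8)·D = −24x³ + 24x² + 48x + 16. Remainder: 0.

R = [0], so D(x) is a factor of P(x). yes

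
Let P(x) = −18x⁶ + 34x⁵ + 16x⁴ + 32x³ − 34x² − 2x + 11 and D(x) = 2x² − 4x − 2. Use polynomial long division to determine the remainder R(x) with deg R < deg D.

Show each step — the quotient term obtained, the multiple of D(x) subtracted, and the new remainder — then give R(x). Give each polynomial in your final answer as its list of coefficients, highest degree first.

Step 1: lead(−18x⁶ + 34x⁵ + 16x⁴ + 32x³ − 34x² − 2x + 11) ÷ lead(D) = −18x⁶ ÷ 2x² = −9x⁴. Subtract (−9x⁴)·D = −18x⁶ + 36x⁵ + 18x⁴. Remainder: −2x⁵ − 2x⁴ + 32x³ − 34x² − 2x + 11.
Step 2: lead(−2x⁵ − 2x⁴ + 32x³ − 34x² − 2x + 11) ÷ lead(D) = −2x⁵ ÷ 2x² = −x³. Subtract (−x³)·D = −2x⁵ + 4x⁴ + 2x³. Remainder: −6x⁴ + 30x³ − 34x² − 2x + 11.
Step 3: lead(−6x⁴ + 30x³ − 34x² − 2x + 11) ÷ lead(D) = −6x⁴ ÷ 2x² = −3x². Subtract (−3x²)·D = −6x⁴ + 12x³ + 6x². Remainder: 18x³ − 40x² − 2x + 11.
Step 4: lead(18x³ − 40x² − 2x + 11) ÷ lead(D) = 18x³ ÷ 2x² = 9x. Subtract (9x)·D = 18x³ − 36x² − 18x. Remainder: −4x² + 16x + 11.
Step 5: lead(−4x² + 16x + 11) ÷ lead(D) = −4x² ÷ 2x² = −2. Subtract (−2)·D = −4x² + 8x + 4. Remainder: 8x + 7.

R = [8, 7]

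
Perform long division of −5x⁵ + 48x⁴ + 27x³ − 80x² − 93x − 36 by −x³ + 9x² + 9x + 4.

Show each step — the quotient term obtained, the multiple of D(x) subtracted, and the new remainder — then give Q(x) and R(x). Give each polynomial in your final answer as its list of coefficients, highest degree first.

Step 1: lead(−5x⁵ + 48x⁴ + 27x³ − 80x² − 93x − 36) ÷ lead(D) = −5x⁵ ÷ −x³ = 5x². Subtract (5x²)·D = −5x⁵ + 45x⁴ + 45x³ + 20x². Remainder: 3x⁴ − 18x³ − 100x² − 93x − 36.
Step 2: lead(3x⁴ − 18x³ − 100x² − 93x − 36) ÷ lead(D) = 3x⁴ ÷ −x³ = −3x. Subtract (−3x)·D = 3x⁴ − 27x³ − 27x² − 12x. Remainder: 9x³ − 73x² − 81x − 36.
Step 3: lead(9x³ − 73x² − 81x − 36) ÷ lead(D) = 9x³ ÷ −x³ = −9. Subtract (−9)·D = 9x³ − 81x² − 81x − 36. Remainder: 8x².

Q = [5, -3, -9]; R = [8, 0, 0]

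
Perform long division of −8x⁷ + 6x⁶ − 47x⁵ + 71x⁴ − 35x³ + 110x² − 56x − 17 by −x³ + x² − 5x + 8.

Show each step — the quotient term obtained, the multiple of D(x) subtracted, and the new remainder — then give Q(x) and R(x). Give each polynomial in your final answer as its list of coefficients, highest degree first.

Step 1: lead(−8x⁷ + 6x⁶ − 47x⁵ + 71x⁴ − 35x³ + 110x² − 56x − 17) ÷ lead(D) = −8x⁷ ÷ −x³ = 8x⁴. Subtract (8x⁴)·D = −8x⁷ + 8x⁶ − 40x⁵ + 64x⁴. Remainder: −2x⁶ − 7x⁵ + 7x⁴ − 35x³ + 110x² − 56x − 17.
Step 2: lead(−2x⁶ − 7x⁵ + 7x⁴ − 35x³ + 110x² − 56x − 17) ÷ lead(D) = −2x⁶ ÷ −x³ = 2x³. Subtract (2x³)·D = −2x⁶ + 2x⁵ − 10x⁴ + 16x³. Remainder: −9x⁵ + 17x⁴ − 51x³ + 110x² − 56x − 17.
Step 3: lead(−9x⁵ + 17x⁴ − 51x³ + 110x² − 56x − 17) ÷ lead(D) = −9x⁵ ÷ −x³ = 9x². Subtract (9x²)·D = −9x⁵ + 9x⁴ − 45x³ + 72x². Remainder: 8x⁴ − 6x³ + 38x² − 56x − 17.
Step 4: lead(8x⁴ − 6x³ + 38x² − 56x − 17) ÷ lead(D) = 8x⁴ ÷ −x³ = −8x. Subtract (−8x)·D = 8x⁴ − 8x³ + 40x² − 64x. Remainder: 2x³ − 2x² + 8x − 17.
Step 5: lead(2x³ − 2x² + 8x − 17) ÷ lead(D) = 2x³ ÷ −x³ = −2. Subtract (−2)·D = 2x³ − 2x² + 10x − 16. Remainder: −2x − 1.

Q = [8, 2, 9, -8, -2]; R = [-2, -1]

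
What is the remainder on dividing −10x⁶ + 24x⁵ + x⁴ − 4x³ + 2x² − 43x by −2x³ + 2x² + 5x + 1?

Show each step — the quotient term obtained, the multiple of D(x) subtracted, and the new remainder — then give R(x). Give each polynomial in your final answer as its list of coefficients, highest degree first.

Step 1: lead(−10x⁶ + 24x⁵ + x⁴ − 4x³ + 2x² − 43x) ÷ lead(D) = −10x⁶ ÷ −2x³ = 5x³. Subtract (5x³)·D = −10x⁶ + 10x⁵ + 25x⁴ + 5x³. Remainder: 14x⁵ − 24x⁴ − 9x³ + 2x² − 43x.
Step 2: lead(14x⁵ − 24x⁴ − 9x³ + 2x² − 43x) ÷ lead(D) = 14x⁵ ÷ −2x³ = −7x². Subtract (−7x²)·D = 14x⁵ − 14x⁴ − 35x³ − 7x². Remainder: −10x⁴ + 26x³ + 9x² − 43x.
Step 3: lead(−10x⁴ + 26x³ + 9x² − 43x) ÷ lead(D) = −10x⁴ ÷ −2x³ = 5x. Subtract (5x)·D = −10x⁴ + 10x³ + 25x² + 5x. Remainder: 16x³ − 16x² − 48x.
Step 4: lead(16x³ − 16x² − 48x) ÷ lead(D) = 16x³ ÷ −2x³ = −8. Subtract (−8)·D = 16x³ − 16x² − 40x − 8. Remainder: −8x + 8.

R = [-8, 8]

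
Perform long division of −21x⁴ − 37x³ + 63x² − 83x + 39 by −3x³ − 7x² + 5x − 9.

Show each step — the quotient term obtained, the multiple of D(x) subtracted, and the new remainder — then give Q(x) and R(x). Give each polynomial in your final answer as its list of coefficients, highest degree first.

Step 1: lead(−21x⁴ − 37x³ + 63x² − 83x + 39) ÷ lead(D) = −21x⁴ ÷ −3x³ = 7x. Subtract (7x)·D = −21x⁴ − 49x³ + 35x² − 63x. Remainder: 12x³ + 28x² − 20x + 39.
Step 2: lead(12x³ + 28x² − 20x + 39) ÷ lead(D) = 12x³ ÷ −3x³ = −4. Subtract (−4)·D = 12x³ + 28x² − 20x + 36. Remainder: 3.

Q = [7, -4]; R = [3]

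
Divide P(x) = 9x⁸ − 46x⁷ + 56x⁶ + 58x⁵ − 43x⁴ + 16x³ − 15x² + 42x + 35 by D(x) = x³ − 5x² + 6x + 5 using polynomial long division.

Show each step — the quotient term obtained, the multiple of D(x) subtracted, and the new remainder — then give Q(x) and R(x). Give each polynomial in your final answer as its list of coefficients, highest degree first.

Step 1: lead(9x⁸ − 46x⁷ + 56x⁶ + 58x⁵ − 43x⁴ + 16x³ − 15x² + 42x + 35) ÷ lead(D) = 9x⁸ ÷ x³ = 9x⁵. Subtract (9x⁵)·D = 9x⁸ − 45x⁷ + 54x⁶ + 45x⁵. Remainder: −x⁷ + 2x⁶ + 13x⁵ − 43x⁴ + 16x³ − 15x² + 42x + 35.
Step 2: lead(−x⁷ + 2x⁶ + 13x⁵ − 43x⁴ + 16x³ − 15x² + 42x + 35) ÷ lead(D) = −x⁷ ÷ x³ = −x⁴. Subtract (−x⁴)·D = −x⁷ + 5x⁶ − 6x⁵ − 5x⁴. Remainder: −3x⁶ + 19x⁵ − 38x⁴ + 16x³ − 15x² + 42x + 35.
Step 3: lead(−3x⁶ + 19x⁵ − 38x⁴ + 16x³ − 15x² + 42x + 35) ÷ lead(D) = −3x⁶ ÷ x³ = −3x³. Subtract (−3x³)·D = −3x⁶ + 15x⁵ − 18x⁴ − 15x³. Remainder: 4x⁵ − 20x⁴ + 31x³ − 15x² + 42x + 35.
Step 4: lead(4x⁵ − 20x⁴ + 31x³ − 15x² + 42x + 35) ÷ lead(D) = 4x⁵ ÷ x³ = 4x². Subtract (4x²)·D = 4x⁵ − 20x⁴ + 24x³ + 20x². Remainder: 7x³ − 35x² + 42x + 35.
Step 5: lead(7x³ − 35x² + 42x + 35) ÷ lead(D) = 7x³ ÷ x³ = 7. Subtract (7)·D = 7x³ − 35x² + 42x + 35. Remainder: 0.

Q = [9, -1, -3, 4, 0, 7]; R = [0]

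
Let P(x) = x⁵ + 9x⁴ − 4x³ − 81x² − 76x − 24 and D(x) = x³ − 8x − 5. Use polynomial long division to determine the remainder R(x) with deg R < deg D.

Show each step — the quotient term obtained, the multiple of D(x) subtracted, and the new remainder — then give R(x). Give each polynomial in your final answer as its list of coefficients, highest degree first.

R = [-4, 1, -4]

Step 1: lead(x⁵ + 9x⁴ − 4x³ − 81x² − 76x − 24) ÷ lead(D) = x⁵ ÷ x³ = x². Subtract (x²)·D = x⁵ − 8x³ − 5x². Remainder: 9x⁴ + 4x³ − 76x² − 76x − 24.
Step 2: lead(9x⁴ + 4x³ − 76x² − 76x − 24) ÷ lead(D) = 9x⁴ ÷ x³ = 9x. Subtract (9x)·D = 9x⁴ − 72x² − 45x. Remainder: 4x³ − 4x² − 31x − 24.
Step 3: lead(4x³ − 4x² − 31x − 24) ÷ lead(D) = 4x³ ÷ x³ = 4. Subtract (4)·D = 4x³ − 32x − 20. Remainder: −4x² + x − 4.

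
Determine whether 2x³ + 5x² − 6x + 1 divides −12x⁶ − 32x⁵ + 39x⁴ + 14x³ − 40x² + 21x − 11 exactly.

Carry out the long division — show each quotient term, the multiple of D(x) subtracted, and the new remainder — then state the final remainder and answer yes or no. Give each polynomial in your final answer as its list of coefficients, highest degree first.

Step 1: lead(−12x⁶ − 32x⁵ + 39x⁴ + 14x³ − 40x² + 21x − 11) ÷ lead(D) = −12x⁶ ÷ 2x³ = −6x³. Subtract (−6x³)·D = −12x⁶ − 30x⁵ + 36x⁴ − 6x³. Remainder: −2x⁵ + 3x⁴ + 20x³ − 40x² + 21x − 11.
Step 2: lead(−2x⁵ + 3x⁴ + 20x³ − 40x² + 21x − 11) ÷ lead(D) = −2x⁵ ÷ 2x³ = −x². Subtract (−x²)·D = −2x⁵ − 5x⁴ + 6x³ − x². Remainder: 8x⁴ + 14x³ − 39x² + 21x − 11.
Step 3: lead(8x⁴ + 14x³ − 39x² + 21x − 11) ÷ lead(D) = 8x⁴ ÷ 2x³ = 4x. Subtract (4x)·D = 8x⁴ + 20x³ − 24x² + 4x. Remainder: −6x³ − 15x² + 17x − 11.
Step 4: lead(−6x³ − 15x² + 17x − 11) ÷ lead(D) = −6x³ ÷ 2x³ = −3. Subtract (−3)·D = −6x³ − 15x² + 18x − 3. Remainder: −x − 8.

R = [-1, -8], so D(x) is not a factor of P(x). no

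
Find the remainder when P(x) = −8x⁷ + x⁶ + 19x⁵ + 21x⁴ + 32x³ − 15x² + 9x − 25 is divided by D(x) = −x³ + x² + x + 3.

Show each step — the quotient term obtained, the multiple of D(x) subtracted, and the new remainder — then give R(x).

Step 1: lead(−8x⁷ + x⁶ + 19x⁵ + 21x⁴ + 32x³ − 15x² + 9x − 25) ÷ lead(D) = −8x⁷ ÷ −x³ = 8x⁴. Subtract (8x⁴)·D = −8x⁷ + 8x⁶ + 8x⁵ + 24x⁴. Remainder: −7x⁶ + 11x⁵ − 3x⁴ + 32x³ − 15x² + 9x − 25.
Step 2: lead(−7x⁶ + 11x⁵ − 3x⁴ + 32x³ − 15x² + 9x − 25) ÷ lead(D) = −7x⁶ ÷ −x³ = 7x³. Subtract (7x³)·D = −7x⁶ + 7x⁵ + 7x⁴ + 21x³. Remainder: 4x⁵ − 10x⁴ + 11x³ − 15x² + 9x − 25.
Step 3: lead(4x⁵ − 10x⁴ + 11x³ − 15x² + 9x − 25) ÷ lead(D) = 4x⁵ ÷ −x³ = −4x². Subtract (−4x²)·D = 4x⁵ − 4x⁴ − 4x³ − 12x². Remainder: −6x⁴ + 15x³ − 3x² + 9x − 25.
Step 4: lead(−6x⁴ + 15x³ − 3x² + 9x − 25) ÷ lead(D) = −6x⁴ ÷ −x³ = 6x. Subtract (6x)·D = −6x⁴ + 6x³ + 6x² + 18x. Remainder: 9x³ − 9x² − 9x − 25.
Step 5: lead(9x³ − 9x² − 9x − 25) ÷ lead(D) = 9x³ ÷ −x³ = −9. Subtract (−9)·D = 9x³ − 9x² − 9x − 27. Remainder: 2.

R(x) = 2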